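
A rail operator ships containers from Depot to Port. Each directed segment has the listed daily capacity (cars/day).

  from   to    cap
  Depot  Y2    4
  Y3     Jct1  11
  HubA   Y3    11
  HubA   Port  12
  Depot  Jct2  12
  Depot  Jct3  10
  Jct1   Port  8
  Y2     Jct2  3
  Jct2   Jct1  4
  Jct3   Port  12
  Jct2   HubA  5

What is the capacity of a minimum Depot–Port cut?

19

Augment Depot→Jct3→Port: bottleneck 10, flow now 10.
Augment Depot→Jct2→HubA→Port: bottleneck 5, flow now 15.
Augment Depot→Jct2→Jct1→Port: bottleneck 4, flow now 19.
No augmenting path remains; maximum flow = 19.
By max-flow min-cut, the minimum cut capacity equals the max flow.
In the residual graph, reachable from Depot: {Depot, Jct2, Y2}.
Min-cut edges: Depot→Jct3 (10), Jct2→HubA (5), Jct2→Jct1 (4); capacity 10 + 5 + 4 = 19.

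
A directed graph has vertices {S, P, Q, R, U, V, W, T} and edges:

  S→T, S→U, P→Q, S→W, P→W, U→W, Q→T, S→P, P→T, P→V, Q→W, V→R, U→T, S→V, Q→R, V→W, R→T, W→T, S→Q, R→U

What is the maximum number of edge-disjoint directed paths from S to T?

6

Assign every edge capacity 1; by Menger, the answer equals the max flow.
Path S→T (+1); total 1.
Path S→P→T (+1); total 2.
Path S→Q→T (+1); total 3.
Path S→U→T (+1); total 4.
Path S→W→T (+1); total 5.
Path S→V→R→T (+1); total 6.
No residual S→T path; max flow = 6.
Certifying cut of size 6: {S→P, S→Q, S→T, S→U, S→V, S→W}.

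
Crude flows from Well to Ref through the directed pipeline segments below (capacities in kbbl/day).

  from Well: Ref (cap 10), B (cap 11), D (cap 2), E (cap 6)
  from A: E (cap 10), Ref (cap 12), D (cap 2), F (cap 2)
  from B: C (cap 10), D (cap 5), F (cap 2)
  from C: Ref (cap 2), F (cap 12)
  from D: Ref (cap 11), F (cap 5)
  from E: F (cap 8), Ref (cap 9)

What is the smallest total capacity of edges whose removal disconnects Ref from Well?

Augment Well→Ref: bottleneck 10, flow now 10.
Augment Well→D→Ref: bottleneck 2, flow now 12.
Augment Well→E→Ref: bottleneck 6, flow now 18.
Augment Well→B→C→Ref: bottleneck 2, flow now 20.
Augment Well→B→D→Ref: bottleneck 5, flow now 25.
No augmenting path remains; maximum flow = 25.
By max-flow min-cut, the minimum cut capacity equals the max flow.
In the residual graph, reachable from Well: {Well, B, C, F}.
Min-cut edges: Well→D (2), Well→E (6), Well→Ref (10), B→D (5), C→Ref (2); capacity 2 + 6 + 10 + 5 + 2 = 25.

25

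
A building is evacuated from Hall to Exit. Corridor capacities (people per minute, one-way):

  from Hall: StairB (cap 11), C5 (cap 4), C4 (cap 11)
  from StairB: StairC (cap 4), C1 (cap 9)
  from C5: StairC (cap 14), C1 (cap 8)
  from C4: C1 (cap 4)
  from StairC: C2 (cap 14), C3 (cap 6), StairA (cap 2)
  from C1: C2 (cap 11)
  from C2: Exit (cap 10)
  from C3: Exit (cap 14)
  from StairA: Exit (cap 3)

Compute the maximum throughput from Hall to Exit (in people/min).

18

Augment Hall→StairB→StairC→C2→Exit: bottleneck 4, flow now 4.
Augment Hall→StairB→C1→C2→Exit: bottleneck 6, flow now 10.
Augment Hall→C5→StairC→C3→Exit: bottleneck 4, flow now 14.
Augment Hall→StairB→C1→C2→StairC→C3→Exit: bottleneck 1, flow now 15. (uses reverse residual edge)
Augment Hall→C4→C1→C2→StairC→C3→Exit: bottleneck 1, flow now 16. (uses reverse residual edge)
Augment Hall→C4→C1→C2→StairC→StairA→Exit: bottleneck 2, flow now 18. (uses reverse residual edge)
No augmenting path remains; maximum flow = 18.
In the residual graph, reachable from Hall: {Hall, StairB, C4, C1, C2}.
Min-cut edges: Hall→C5 (4), StairB→StairC (4), C2→Exit (10); capacity 4 + 4 + 10 = 18.
This cut is saturated, so no flow can exceed 18.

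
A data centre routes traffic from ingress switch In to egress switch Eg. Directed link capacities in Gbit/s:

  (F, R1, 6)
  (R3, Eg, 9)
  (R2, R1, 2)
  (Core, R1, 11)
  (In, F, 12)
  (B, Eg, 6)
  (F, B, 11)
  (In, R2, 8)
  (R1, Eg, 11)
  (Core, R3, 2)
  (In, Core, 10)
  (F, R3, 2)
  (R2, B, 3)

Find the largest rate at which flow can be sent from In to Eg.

Augment In→F→R1→Eg: bottleneck 6, flow now 6.
Augment In→F→R3→Eg: bottleneck 2, flow now 8.
Augment In→F→B→Eg: bottleneck 4, flow now 12.
Augment In→R2→R1→Eg: bottleneck 2, flow now 14.
Augment In→R2→B→Eg: bottleneck 2, flow now 16.
Augment In→Core→R1→Eg: bottleneck 3, flow now 19.
Augment In→Core→R3→Eg: bottleneck 2, flow now 21.
No augmenting path remains; maximum flow = 21.
In the residual graph, reachable from In: {In, F, R2, Core, R1, B}.
Min-cut edges: F→R3 (2), Core→R3 (2), R1→Eg (11), B→Eg (6); capacity 2 + 2 + 11 + 6 = 21.
This cut is saturated, so no flow can exceed 21.

21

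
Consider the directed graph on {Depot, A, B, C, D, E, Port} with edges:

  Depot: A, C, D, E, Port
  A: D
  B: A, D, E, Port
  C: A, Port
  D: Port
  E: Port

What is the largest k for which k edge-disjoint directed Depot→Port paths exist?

4

Assign every edge capacity 1; by Menger, the answer equals the max flow.
Path Depot→Port (+1); total 1.
Path Depot→C→Port (+1); total 2.
Path Depot→D→Port (+1); total 3.
Path Depot→E→Port (+1); total 4.
No residual Depot→Port path; max flow = 4.
Certifying cut of size 4: {D→Port, Depot→C, Depot→E, Depot→Port}.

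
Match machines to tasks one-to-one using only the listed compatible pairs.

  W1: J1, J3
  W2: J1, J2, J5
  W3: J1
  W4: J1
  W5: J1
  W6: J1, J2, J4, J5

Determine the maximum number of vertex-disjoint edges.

Unit-capacity flow: source→left, listed edges, right→sink; max matching = max flow.
Augmenting path W1→J1 (+1); matched 1.
Augmenting path W2→J2 (+1); matched 2.
Augmenting path W6→J4 (+1); matched 3.
Augmenting path W3→J1→W1→J3 (+1); matched 4.
No augmenting path remains; maximum matching = 4.
König certificate: {W1, W2, W6, J1} is a vertex cover of size 4 (every listed pair touches it), so no matching can be larger.

4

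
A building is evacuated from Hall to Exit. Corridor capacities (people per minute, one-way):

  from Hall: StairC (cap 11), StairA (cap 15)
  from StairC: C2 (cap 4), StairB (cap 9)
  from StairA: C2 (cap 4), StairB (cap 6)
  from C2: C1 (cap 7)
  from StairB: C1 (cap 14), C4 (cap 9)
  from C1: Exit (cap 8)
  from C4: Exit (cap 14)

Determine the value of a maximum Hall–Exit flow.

17

Augment Hall→StairC→C2→C1→Exit: bottleneck 4, flow now 4.
Augment Hall→StairC→StairB→C1→Exit: bottleneck 4, flow now 8.
Augment Hall→StairC→StairB→C4→Exit: bottleneck 3, flow now 11.
Augment Hall→StairA→StairB→C4→Exit: bottleneck 6, flow now 17.
No augmenting path remains; maximum flow = 17.
In the residual graph, reachable from Hall: {Hall, StairC, StairA, C2, StairB, C1}.
Min-cut edges: StairB→C4 (9), C1→Exit (8); capacity 9 + 8 = 17.
This cut is saturated, so no flow can exceed 17.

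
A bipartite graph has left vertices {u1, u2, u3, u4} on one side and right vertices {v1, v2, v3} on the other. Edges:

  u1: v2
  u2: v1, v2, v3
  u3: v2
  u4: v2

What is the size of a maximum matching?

Unit-capacity flow: source→left, listed edges, right→sink; max matching = max flow.
Augmenting path u1→v2 (+1); matched 1.
Augmenting path u2→v1 (+1); matched 2.
No augmenting path remains; maximum matching = 2.
König certificate: {u2, v2} is a vertex cover of size 2 (every listed pair touches it), so no matching can be larger.

2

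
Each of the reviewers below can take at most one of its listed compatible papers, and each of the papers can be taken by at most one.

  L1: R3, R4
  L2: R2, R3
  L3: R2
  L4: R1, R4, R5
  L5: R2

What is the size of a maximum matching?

4

Unit-capacity flow: source→left, listed edges, right→sink; max matching = max flow.
Augmenting path L1→R3 (+1); matched 1.
Augmenting path L2→R2 (+1); matched 2.
Augmenting path L4→R1 (+1); matched 3.
Augmenting path L3→R2→L2→R3→L1→R4 (+1); matched 4.
No augmenting path remains; maximum matching = 4.
König certificate: {L1, L2, L4, R2} is a vertex cover of size 4 (every listed pair touches it), so no matching can be larger.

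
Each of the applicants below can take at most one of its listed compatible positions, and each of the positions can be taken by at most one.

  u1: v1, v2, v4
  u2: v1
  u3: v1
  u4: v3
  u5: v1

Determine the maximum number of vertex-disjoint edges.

Unit-capacity flow: source→left, listed edges, right→sink; max matching = max flow.
Augmenting path u1→v1 (+1); matched 1.
Augmenting path u4→v3 (+1); matched 2.
Augmenting path u2→v1→u1→v2 (+1); matched 3.
No augmenting path remains; maximum matching = 3.
König certificate: {u1, u4, v1} is a vertex cover of size 3 (every listed pair touches it), so no matching can be larger.

3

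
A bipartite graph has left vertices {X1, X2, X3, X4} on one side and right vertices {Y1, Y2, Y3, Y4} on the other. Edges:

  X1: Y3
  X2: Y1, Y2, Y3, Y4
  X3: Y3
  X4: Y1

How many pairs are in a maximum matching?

3

Unit-capacity flow: source→left, listed edges, right→sink; max matching = max flow.
Augmenting path X1→Y3 (+1); matched 1.
Augmenting path X2→Y1 (+1); matched 2.
Augmenting path X4→Y1→X2→Y2 (+1); matched 3.
No augmenting path remains; maximum matching = 3.
König certificate: {X2, X4, Y3} is a vertex cover of size 3 (every listed pair touches it), so no matching can be larger.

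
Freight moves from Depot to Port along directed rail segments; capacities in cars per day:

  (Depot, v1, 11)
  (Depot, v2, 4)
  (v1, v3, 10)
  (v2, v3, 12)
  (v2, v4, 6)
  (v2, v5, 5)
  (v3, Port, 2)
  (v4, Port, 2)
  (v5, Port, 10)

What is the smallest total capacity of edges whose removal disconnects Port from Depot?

Augment Depot→v1→v3→Port: bottleneck 2, flow now 2.
Augment Depot→v2→v4→Port: bottleneck 2, flow now 4.
Augment Depot→v2→v5→Port: bottleneck 2, flow now 6.
No augmenting path remains; maximum flow = 6.
By max-flow min-cut, the minimum cut capacity equals the max flow.
In the residual graph, reachable from Depot: {Depot, v1, v3}.
Min-cut edges: Depot→v2 (4), v3→Port (2); capacity 4 + 2 = 6.

6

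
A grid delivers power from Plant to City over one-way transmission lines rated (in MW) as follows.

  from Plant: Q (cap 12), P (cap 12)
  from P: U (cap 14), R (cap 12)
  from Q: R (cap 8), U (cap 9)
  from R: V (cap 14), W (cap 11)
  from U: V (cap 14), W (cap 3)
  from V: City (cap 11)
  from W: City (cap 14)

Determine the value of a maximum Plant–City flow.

24

Augment Plant→P→R→V→City: bottleneck 11, flow now 11.
Augment Plant→P→R→W→City: bottleneck 1, flow now 12.
Augment Plant→Q→R→W→City: bottleneck 8, flow now 20.
Augment Plant→Q→U→W→City: bottleneck 3, flow now 23.
Augment Plant→Q→U→V→R→W→City: bottleneck 1, flow now 24. (uses reverse residual edge)
No augmenting path remains; maximum flow = 24.
In the residual graph, reachable from Plant: {Plant}.
Min-cut edges: Plant→P (12), Plant→Q (12); capacity 12 + 12 = 24.
This cut is saturated, so no flow can exceed 24.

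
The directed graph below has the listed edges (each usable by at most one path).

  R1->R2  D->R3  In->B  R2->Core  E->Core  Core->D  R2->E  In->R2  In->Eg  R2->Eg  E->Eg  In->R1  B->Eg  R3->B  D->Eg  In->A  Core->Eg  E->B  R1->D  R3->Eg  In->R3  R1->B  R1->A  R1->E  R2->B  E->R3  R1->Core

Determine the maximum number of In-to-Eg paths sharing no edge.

5

Assign every edge capacity 1; by Menger, the answer equals the max flow.
Path In→Eg (+1); total 1.
Path In→R2→Eg (+1); total 2.
Path In→R3→Eg (+1); total 3.
Path In→B→Eg (+1); total 4.
Path In→R1→E→Eg (+1); total 5.
No residual In→Eg path; max flow = 5.
Certifying cut of size 5: {In→B, In→Eg, In→R1, In→R2, In→R3}.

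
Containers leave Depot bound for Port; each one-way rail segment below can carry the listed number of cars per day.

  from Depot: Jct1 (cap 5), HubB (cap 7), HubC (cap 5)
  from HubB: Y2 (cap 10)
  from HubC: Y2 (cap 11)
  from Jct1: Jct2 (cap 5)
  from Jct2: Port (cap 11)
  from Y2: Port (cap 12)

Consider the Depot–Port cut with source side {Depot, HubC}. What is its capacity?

Edges leaving {Depot, HubC}: Depot→HubB (7), Depot→Jct1 (5), HubC→Y2 (11).
Cut capacity = 7 + 5 + 11 = 23.

23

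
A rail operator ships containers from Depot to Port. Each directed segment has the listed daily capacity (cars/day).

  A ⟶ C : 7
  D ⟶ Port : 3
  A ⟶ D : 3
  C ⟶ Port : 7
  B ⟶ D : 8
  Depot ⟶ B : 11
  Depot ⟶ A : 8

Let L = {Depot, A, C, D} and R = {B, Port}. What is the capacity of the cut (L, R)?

Edges leaving {Depot, A, C, D}: Depot→B (11), C→Port (7), D→Port (3).
Cut capacity = 11 + 7 + 3 = 21.

21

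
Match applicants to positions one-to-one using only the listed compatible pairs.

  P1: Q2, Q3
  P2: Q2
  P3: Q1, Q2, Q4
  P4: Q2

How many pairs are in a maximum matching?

3

Unit-capacity flow: source→left, listed edges, right→sink; max matching = max flow.
Augmenting path P1→Q2 (+1); matched 1.
Augmenting path P3→Q1 (+1); matched 2.
Augmenting path P2→Q2→P1→Q3 (+1); matched 3.
No augmenting path remains; maximum matching = 3.
König certificate: {P1, P3, Q2} is a vertex cover of size 3 (every listed pair touches it), so no matching can be larger.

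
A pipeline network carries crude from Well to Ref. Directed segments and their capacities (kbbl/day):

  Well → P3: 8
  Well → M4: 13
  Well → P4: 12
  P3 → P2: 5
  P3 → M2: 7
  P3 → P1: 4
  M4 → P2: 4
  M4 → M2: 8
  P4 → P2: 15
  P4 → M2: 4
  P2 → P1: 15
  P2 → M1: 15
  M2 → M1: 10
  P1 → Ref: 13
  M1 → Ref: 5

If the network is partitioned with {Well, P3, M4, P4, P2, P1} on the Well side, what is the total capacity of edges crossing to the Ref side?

Edges leaving {Well, P3, M4, P4, P2, P1}: P3→M2 (7), M4→M2 (8), P4→M2 (4), P2→M1 (15), P1→Ref (13).
Cut capacity = 7 + 8 + 4 + 15 + 13 = 47.

47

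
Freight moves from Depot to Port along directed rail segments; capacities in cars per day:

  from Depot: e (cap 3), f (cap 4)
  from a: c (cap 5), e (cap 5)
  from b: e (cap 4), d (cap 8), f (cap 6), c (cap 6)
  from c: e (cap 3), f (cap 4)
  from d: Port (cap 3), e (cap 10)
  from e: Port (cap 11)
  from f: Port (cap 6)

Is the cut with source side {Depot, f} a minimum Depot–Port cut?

No — its capacity is 9, but the minimum cut has capacity 7.

Given cut capacity: 3 + 6 = 9.
Augment Depot→e→Port: bottleneck 3, flow now 3.
Augment Depot→f→Port: bottleneck 4, flow now 7.
No augmenting path remains; maximum flow = 7.
In the residual graph, reachable from Depot: {Depot}.
Min-cut edges: Depot→e (3), Depot→f (4); capacity 3 + 4 = 7.
Cut capacity 9 exceeds the max flow 7, so it is not minimum.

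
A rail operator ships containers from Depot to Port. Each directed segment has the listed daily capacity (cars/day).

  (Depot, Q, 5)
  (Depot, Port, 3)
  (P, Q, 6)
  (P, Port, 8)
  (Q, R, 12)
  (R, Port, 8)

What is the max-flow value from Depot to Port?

Augment Depot→Port: bottleneck 3, flow now 3.
Augment Depot→Q→R→Port: bottleneck 5, flow now 8.
No augmenting path remains; maximum flow = 8.
In the residual graph, reachable from Depot: {Depot}.
Min-cut edges: Depot→Q (5), Depot→Port (3); capacity 5 + 3 = 8.
This cut is saturated, so no flow can exceed 8.

8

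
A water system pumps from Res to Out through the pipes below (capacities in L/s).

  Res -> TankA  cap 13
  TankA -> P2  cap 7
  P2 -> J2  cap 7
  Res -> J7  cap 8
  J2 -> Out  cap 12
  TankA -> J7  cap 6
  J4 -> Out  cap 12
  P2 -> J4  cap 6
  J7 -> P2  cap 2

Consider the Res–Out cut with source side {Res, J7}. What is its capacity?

15

Edges leaving {Res, J7}: Res→TankA (13), J7→P2 (2).
Cut capacity = 13 + 2 = 15.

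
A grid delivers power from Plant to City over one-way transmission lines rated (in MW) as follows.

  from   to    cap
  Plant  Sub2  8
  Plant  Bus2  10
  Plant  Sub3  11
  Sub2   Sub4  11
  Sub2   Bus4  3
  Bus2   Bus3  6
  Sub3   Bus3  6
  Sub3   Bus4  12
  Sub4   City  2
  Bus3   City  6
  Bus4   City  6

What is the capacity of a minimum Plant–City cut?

14

Augment Plant→Sub2→Sub4→City: bottleneck 2, flow now 2.
Augment Plant→Sub2→Bus4→City: bottleneck 3, flow now 5.
Augment Plant→Bus2→Bus3→City: bottleneck 6, flow now 11.
Augment Plant→Sub3→Bus4→City: bottleneck 3, flow now 14.
No augmenting path remains; maximum flow = 14.
By max-flow min-cut, the minimum cut capacity equals the max flow.
In the residual graph, reachable from Plant: {Plant, Sub2, Bus2, Sub3, Sub4, Bus3, Bus4}.
Min-cut edges: Sub4→City (2), Bus3→City (6), Bus4→City (6); capacity 2 + 6 + 6 = 14.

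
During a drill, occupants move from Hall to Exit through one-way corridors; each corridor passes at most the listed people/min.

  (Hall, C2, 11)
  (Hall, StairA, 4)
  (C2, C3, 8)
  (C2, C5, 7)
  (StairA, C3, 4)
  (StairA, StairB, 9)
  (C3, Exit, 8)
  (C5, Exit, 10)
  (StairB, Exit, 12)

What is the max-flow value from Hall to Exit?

Augment Hall→C2→C3→Exit: bottleneck 8, flow now 8.
Augment Hall→C2→C5→Exit: bottleneck 3, flow now 11.
Augment Hall→StairA→StairB→Exit: bottleneck 4, flow now 15.
No augmenting path remains; maximum flow = 15.
In the residual graph, reachable from Hall: {Hall}.
Min-cut edges: Hall→C2 (11), Hall→StairA (4); capacity 11 + 4 = 15.
This cut is saturated, so no flow can exceed 15.

15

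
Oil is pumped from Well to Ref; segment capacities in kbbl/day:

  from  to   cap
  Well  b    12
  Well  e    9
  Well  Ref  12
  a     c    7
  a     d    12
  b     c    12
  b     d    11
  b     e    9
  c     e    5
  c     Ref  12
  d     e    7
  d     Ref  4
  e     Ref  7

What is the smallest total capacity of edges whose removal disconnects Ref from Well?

31

Augment Well→Ref: bottleneck 12, flow now 12.
Augment Well→e→Ref: bottleneck 7, flow now 19.
Augment Well→b→c→Ref: bottleneck 12, flow now 31.
No augmenting path remains; maximum flow = 31.
By max-flow min-cut, the minimum cut capacity equals the max flow.
In the residual graph, reachable from Well: {Well, e}.
Min-cut edges: Well→b (12), Well→Ref (12), e→Ref (7); capacity 12 + 12 + 7 = 31.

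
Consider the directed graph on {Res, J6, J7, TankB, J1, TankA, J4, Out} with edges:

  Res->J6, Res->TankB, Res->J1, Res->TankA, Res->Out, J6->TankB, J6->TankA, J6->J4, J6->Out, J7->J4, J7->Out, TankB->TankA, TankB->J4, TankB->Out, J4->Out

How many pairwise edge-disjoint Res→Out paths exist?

Assign every edge capacity 1; by Menger, the answer equals the max flow.
Path Res→Out (+1); total 1.
Path Res→J6→Out (+1); total 2.
Path Res→TankB→Out (+1); total 3.
No residual Res→Out path; max flow = 3.
Certifying cut of size 3: {Res→J6, Res→Out, Res→TankB}.

3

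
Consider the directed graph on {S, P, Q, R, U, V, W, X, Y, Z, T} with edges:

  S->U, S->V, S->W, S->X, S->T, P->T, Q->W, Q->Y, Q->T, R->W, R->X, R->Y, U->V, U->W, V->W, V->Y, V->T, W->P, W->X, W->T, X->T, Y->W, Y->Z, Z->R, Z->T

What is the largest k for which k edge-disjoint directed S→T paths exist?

5

Assign every edge capacity 1; by Menger, the answer equals the max flow.
Path S→T (+1); total 1.
Path S→V→T (+1); total 2.
Path S→W→T (+1); total 3.
Path S→X→T (+1); total 4.
Path S→U→W→P→T (+1); total 5.
No residual S→T path; max flow = 5.
Certifying cut of size 5: {S→T, S→U, S→V, S→W, S→X}.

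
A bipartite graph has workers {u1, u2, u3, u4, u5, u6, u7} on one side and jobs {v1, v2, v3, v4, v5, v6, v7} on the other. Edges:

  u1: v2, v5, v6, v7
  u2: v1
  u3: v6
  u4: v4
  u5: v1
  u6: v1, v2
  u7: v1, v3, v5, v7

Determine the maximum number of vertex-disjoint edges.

Unit-capacity flow: source→left, listed edges, right→sink; max matching = max flow.
Augmenting path u1→v2 (+1); matched 1.
Augmenting path u2→v1 (+1); matched 2.
Augmenting path u3→v6 (+1); matched 3.
Augmenting path u4→v4 (+1); matched 4.
Augmenting path u7→v3 (+1); matched 5.
Augmenting path u6→v2→u1→v5 (+1); matched 6.
No augmenting path remains; maximum matching = 6.
König certificate: {u1, u3, u4, u6, u7, v1} is a vertex cover of size 6 (every listed pair touches it), so no matching can be larger.

6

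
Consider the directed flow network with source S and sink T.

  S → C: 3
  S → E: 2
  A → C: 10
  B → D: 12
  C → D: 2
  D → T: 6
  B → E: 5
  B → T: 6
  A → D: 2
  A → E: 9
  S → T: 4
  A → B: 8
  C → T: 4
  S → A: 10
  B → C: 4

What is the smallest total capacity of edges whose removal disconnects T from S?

17

Augment S→T: bottleneck 4, flow now 4.
Augment S→C→T: bottleneck 3, flow now 7.
Augment S→A→B→T: bottleneck 6, flow now 13.
Augment S→A→C→T: bottleneck 1, flow now 14.
Augment S→A→D→T: bottleneck 2, flow now 16.
Augment S→A→B→D→T: bottleneck 1, flow now 17.
No augmenting path remains; maximum flow = 17.
By max-flow min-cut, the minimum cut capacity equals the max flow.
In the residual graph, reachable from S: {S, E}.
Min-cut edges: S→A (10), S→C (3), S→T (4); capacity 10 + 3 + 4 = 17.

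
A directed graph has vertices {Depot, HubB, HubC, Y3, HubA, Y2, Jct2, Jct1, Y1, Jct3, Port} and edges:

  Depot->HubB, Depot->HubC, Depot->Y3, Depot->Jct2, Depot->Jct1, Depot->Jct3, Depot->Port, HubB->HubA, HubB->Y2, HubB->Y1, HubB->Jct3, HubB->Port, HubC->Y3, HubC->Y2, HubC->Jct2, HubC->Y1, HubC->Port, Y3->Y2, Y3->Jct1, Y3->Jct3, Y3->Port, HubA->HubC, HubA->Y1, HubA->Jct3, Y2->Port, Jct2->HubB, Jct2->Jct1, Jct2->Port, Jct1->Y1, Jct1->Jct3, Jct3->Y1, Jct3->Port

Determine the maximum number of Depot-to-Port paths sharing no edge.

6

Assign every edge capacity 1; by Menger, the answer equals the max flow.
Path Depot→Port (+1); total 1.
Path Depot→HubB→Port (+1); total 2.
Path Depot→HubC→Port (+1); total 3.
Path Depot→Y3→Port (+1); total 4.
Path Depot→Jct2→Port (+1); total 5.
Path Depot→Jct3→Port (+1); total 6.
No residual Depot→Port path; max flow = 6.
Certifying cut of size 6: {Depot→HubB, Depot→HubC, Depot→Jct2, Depot→Port, Depot→Y3, Jct3→Port}.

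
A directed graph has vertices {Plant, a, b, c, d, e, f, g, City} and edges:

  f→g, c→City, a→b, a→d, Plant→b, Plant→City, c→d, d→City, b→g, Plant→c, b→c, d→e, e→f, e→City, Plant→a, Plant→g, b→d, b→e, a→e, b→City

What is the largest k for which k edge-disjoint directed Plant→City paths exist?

4

Assign every edge capacity 1; by Menger, the answer equals the max flow.
Path Plant→City (+1); total 1.
Path Plant→b→City (+1); total 2.
Path Plant→c→City (+1); total 3.
Path Plant→a→d→City (+1); total 4.
No residual Plant→City path; max flow = 4.
Certifying cut of size 4: {Plant→City, Plant→a, Plant→b, Plant→c}.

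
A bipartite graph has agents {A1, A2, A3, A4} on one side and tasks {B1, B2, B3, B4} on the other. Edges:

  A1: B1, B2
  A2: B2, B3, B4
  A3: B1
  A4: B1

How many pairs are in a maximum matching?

Unit-capacity flow: source→left, listed edges, right→sink; max matching = max flow.
Augmenting path A1→B1 (+1); matched 1.
Augmenting path A2→B2 (+1); matched 2.
Augmenting path A3→B1→A1→B2→A2→B3 (+1); matched 3.
No augmenting path remains; maximum matching = 3.
König certificate: {A1, A2, B1} is a vertex cover of size 3 (every listed pair touches it), so no matching can be larger.

3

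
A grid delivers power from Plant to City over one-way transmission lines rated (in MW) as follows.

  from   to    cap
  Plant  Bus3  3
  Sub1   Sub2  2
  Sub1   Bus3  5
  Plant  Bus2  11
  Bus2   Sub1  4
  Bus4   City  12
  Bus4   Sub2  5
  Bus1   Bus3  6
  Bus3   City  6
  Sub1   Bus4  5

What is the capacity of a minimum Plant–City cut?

Augment Plant→Bus3→City: bottleneck 3, flow now 3.
Augment Plant→Bus2→Sub1→Bus3→City: bottleneck 3, flow now 6.
Augment Plant→Bus2→Sub1→Bus4→City: bottleneck 1, flow now 7.
No augmenting path remains; maximum flow = 7.
By max-flow min-cut, the minimum cut capacity equals the max flow.
In the residual graph, reachable from Plant: {Plant, Bus2}.
Min-cut edges: Plant→Bus3 (3), Bus2→Sub1 (4); capacity 3 + 4 = 7.

7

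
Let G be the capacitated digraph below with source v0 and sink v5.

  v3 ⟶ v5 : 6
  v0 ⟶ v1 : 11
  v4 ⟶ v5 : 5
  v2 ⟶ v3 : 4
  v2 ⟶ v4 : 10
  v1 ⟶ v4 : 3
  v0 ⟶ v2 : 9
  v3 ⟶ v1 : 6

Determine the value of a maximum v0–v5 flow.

9

Augment v0→v1→v4→v5: bottleneck 3, flow now 3.
Augment v0→v2→v3→v5: bottleneck 4, flow now 7.
Augment v0→v2→v4→v5: bottleneck 2, flow now 9.
No augmenting path remains; maximum flow = 9.
In the residual graph, reachable from v0: {v0, v1, v2, v4}.
Min-cut edges: v2→v3 (4), v4→v5 (5); capacity 4 + 5 = 9.
This cut is saturated, so no flow can exceed 9.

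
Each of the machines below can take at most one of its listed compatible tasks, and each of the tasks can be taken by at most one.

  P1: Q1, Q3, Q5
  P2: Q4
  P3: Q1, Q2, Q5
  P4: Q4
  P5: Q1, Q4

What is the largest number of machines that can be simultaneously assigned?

Unit-capacity flow: source→left, listed edges, right→sink; max matching = max flow.
Augmenting path P1→Q1 (+1); matched 1.
Augmenting path P2→Q4 (+1); matched 2.
Augmenting path P3→Q2 (+1); matched 3.
Augmenting path P5→Q1→P1→Q3 (+1); matched 4.
No augmenting path remains; maximum matching = 4.
König certificate: {P1, P3, P5, Q4} is a vertex cover of size 4 (every listed pair touches it), so no matching can be larger.

4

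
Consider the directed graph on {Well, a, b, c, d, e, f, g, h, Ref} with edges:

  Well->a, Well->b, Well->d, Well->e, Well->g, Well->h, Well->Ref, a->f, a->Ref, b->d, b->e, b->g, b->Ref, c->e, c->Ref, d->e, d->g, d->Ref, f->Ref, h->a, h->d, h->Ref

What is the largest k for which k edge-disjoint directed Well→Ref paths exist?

5

Assign every edge capacity 1; by Menger, the answer equals the max flow.
Path Well→Ref (+1); total 1.
Path Well→a→Ref (+1); total 2.
Path Well→b→Ref (+1); total 3.
Path Well→d→Ref (+1); total 4.
Path Well→h→Ref (+1); total 5.
No residual Well→Ref path; max flow = 5.
Certifying cut of size 5: {Well→Ref, Well→a, Well→b, Well→d, Well→h}.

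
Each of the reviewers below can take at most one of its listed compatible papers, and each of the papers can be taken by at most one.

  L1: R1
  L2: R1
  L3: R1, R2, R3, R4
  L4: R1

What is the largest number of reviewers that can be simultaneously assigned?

Unit-capacity flow: source→left, listed edges, right→sink; max matching = max flow.
Augmenting path L1→R1 (+1); matched 1.
Augmenting path L3→R2 (+1); matched 2.
No augmenting path remains; maximum matching = 2.
König certificate: {L3, R1} is a vertex cover of size 2 (every listed pair touches it), so no matching can be larger.

2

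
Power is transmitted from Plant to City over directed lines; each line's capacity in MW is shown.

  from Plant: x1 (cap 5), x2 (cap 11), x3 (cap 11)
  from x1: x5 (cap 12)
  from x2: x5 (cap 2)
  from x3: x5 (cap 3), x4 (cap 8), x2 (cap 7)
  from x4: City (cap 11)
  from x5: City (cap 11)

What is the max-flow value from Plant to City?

Augment Plant→x1→x5→City: bottleneck 5, flow now 5.
Augment Plant→x2→x5→City: bottleneck 2, flow now 7.
Augment Plant→x3→x4→City: bottleneck 8, flow now 15.
Augment Plant→x3→x5→City: bottleneck 3, flow now 18.
No augmenting path remains; maximum flow = 18.
In the residual graph, reachable from Plant: {Plant, x2}.
Min-cut edges: Plant→x1 (5), Plant→x3 (11), x2→x5 (2); capacity 5 + 11 + 2 = 18.
This cut is saturated, so no flow can exceed 18.

18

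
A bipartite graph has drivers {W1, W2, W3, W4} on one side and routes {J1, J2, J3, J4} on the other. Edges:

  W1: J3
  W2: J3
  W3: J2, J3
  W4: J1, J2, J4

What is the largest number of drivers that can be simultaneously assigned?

3

Unit-capacity flow: source→left, listed edges, right→sink; max matching = max flow.
Augmenting path W1→J3 (+1); matched 1.
Augmenting path W3→J2 (+1); matched 2.
Augmenting path W4→J1 (+1); matched 3.
No augmenting path remains; maximum matching = 3.
König certificate: {W3, W4, J3} is a vertex cover of size 3 (every listed pair touches it), so no matching can be larger.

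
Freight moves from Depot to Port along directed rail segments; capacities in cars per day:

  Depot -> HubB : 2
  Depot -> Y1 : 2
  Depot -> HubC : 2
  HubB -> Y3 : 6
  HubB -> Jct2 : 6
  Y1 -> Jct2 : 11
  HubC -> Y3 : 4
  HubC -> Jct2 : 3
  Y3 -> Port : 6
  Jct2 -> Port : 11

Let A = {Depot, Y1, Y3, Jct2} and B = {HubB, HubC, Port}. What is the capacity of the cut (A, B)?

21

Edges leaving {Depot, Y1, Y3, Jct2}: Depot→HubB (2), Depot→HubC (2), Y3→Port (6), Jct2→Port (11).
Cut capacity = 2 + 2 + 6 + 11 = 21.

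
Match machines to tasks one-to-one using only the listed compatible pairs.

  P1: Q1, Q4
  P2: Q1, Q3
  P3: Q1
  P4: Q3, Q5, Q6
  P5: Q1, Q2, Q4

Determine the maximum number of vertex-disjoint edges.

Unit-capacity flow: source→left, listed edges, right→sink; max matching = max flow.
Augmenting path P1→Q1 (+1); matched 1.
Augmenting path P2→Q3 (+1); matched 2.
Augmenting path P4→Q5 (+1); matched 3.
Augmenting path P5→Q2 (+1); matched 4.
Augmenting path P3→Q1→P1→Q4 (+1); matched 5.
No augmenting path remains; maximum matching = 5.
König certificate: {P1, P2, P3, P4, P5} is a vertex cover of size 5 (every listed pair touches it), so no matching can be larger.

5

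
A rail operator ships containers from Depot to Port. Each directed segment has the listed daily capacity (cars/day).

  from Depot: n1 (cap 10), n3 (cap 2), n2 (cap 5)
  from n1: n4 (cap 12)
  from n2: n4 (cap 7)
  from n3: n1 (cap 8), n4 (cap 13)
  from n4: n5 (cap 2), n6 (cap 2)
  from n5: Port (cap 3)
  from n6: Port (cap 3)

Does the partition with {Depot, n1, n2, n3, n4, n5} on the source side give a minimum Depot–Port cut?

Given cut capacity: 2 + 3 = 5.
Augment Depot→n1→n4→n5→Port: bottleneck 2, flow now 2.
Augment Depot→n1→n4→n6→Port: bottleneck 2, flow now 4.
No augmenting path remains; maximum flow = 4.
In the residual graph, reachable from Depot: {Depot, n1, n2, n3, n4}.
Min-cut edges: n4→n5 (2), n4→n6 (2); capacity 2 + 2 = 4.
Cut capacity 5 exceeds the max flow 4, so it is not minimum.

No — its capacity is 5, but the minimum cut has capacity 4.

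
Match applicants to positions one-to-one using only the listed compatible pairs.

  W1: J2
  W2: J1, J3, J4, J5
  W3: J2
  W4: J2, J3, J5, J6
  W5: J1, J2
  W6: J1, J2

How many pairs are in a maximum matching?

Unit-capacity flow: source→left, listed edges, right→sink; max matching = max flow.
Augmenting path W1→J2 (+1); matched 1.
Augmenting path W2→J1 (+1); matched 2.
Augmenting path W4→J3 (+1); matched 3.
Augmenting path W5→J1→W2→J4 (+1); matched 4.
No augmenting path remains; maximum matching = 4.
König certificate: {W2, W4, J1, J2} is a vertex cover of size 4 (every listed pair touches it), so no matching can be larger.

4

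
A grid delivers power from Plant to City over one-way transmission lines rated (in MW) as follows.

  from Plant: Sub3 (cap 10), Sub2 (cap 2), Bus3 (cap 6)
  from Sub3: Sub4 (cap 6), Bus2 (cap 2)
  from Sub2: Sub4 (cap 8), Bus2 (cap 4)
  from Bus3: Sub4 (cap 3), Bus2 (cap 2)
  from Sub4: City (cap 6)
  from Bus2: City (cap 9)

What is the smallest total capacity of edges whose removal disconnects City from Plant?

12

Augment Plant→Sub3→Sub4→City: bottleneck 6, flow now 6.
Augment Plant→Sub3→Bus2→City: bottleneck 2, flow now 8.
Augment Plant→Sub2→Bus2→City: bottleneck 2, flow now 10.
Augment Plant→Bus3→Bus2→City: bottleneck 2, flow now 12.
No augmenting path remains; maximum flow = 12.
By max-flow min-cut, the minimum cut capacity equals the max flow.
In the residual graph, reachable from Plant: {Plant, Sub3, Bus3, Sub4}.
Min-cut edges: Plant→Sub2 (2), Sub3→Bus2 (2), Bus3→Bus2 (2), Sub4→City (6); capacity 2 + 2 + 2 + 6 = 12.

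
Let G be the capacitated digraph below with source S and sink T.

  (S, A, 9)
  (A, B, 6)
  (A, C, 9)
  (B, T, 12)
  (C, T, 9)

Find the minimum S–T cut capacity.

Augment S→A→B→T: bottleneck 6, flow now 6.
Augment S→A→C→T: bottleneck 3, flow now 9.
No augmenting path remains; maximum flow = 9.
By max-flow min-cut, the minimum cut capacity equals the max flow.
In the residual graph, reachable from S: {S}.
Min-cut edges: S→A (9); capacity 9 = 9.

9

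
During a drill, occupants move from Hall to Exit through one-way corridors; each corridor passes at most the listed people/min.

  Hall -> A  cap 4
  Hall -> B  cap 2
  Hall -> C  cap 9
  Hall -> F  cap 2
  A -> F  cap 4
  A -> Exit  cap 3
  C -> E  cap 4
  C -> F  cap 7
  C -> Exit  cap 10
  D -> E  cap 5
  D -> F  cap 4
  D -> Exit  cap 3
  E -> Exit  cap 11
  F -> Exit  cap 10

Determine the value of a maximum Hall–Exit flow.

15

Augment Hall→A→Exit: bottleneck 3, flow now 3.
Augment Hall→C→Exit: bottleneck 9, flow now 12.
Augment Hall→F→Exit: bottleneck 2, flow now 14.
Augment Hall→A→F→Exit: bottleneck 1, flow now 15.
No augmenting path remains; maximum flow = 15.
In the residual graph, reachable from Hall: {Hall, B}.
Min-cut edges: Hall→A (4), Hall→C (9), Hall→F (2); capacity 4 + 9 + 2 = 15.
This cut is saturated, so no flow can exceed 15.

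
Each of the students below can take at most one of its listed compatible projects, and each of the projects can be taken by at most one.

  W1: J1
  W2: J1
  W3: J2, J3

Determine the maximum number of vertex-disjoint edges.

Unit-capacity flow: source→left, listed edges, right→sink; max matching = max flow.
Augmenting path W1→J1 (+1); matched 1.
Augmenting path W3→J2 (+1); matched 2.
No augmenting path remains; maximum matching = 2.
König certificate: {W3, J1} is a vertex cover of size 2 (every listed pair touches it), so no matching can be larger.

2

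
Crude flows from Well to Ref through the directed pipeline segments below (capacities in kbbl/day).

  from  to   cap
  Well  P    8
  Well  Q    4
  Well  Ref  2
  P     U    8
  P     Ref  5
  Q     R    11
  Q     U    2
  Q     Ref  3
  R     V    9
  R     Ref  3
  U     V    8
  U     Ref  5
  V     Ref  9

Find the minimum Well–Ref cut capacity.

14

Augment Well→Ref: bottleneck 2, flow now 2.
Augment Well→P→Ref: bottleneck 5, flow now 7.
Augment Well→Q→Ref: bottleneck 3, flow now 10.
Augment Well→P→U→Ref: bottleneck 3, flow now 13.
Augment Well→Q→R→Ref: bottleneck 1, flow now 14.
No augmenting path remains; maximum flow = 14.
By max-flow min-cut, the minimum cut capacity equals the max flow.
In the residual graph, reachable from Well: {Well}.
Min-cut edges: Well→P (8), Well→Q (4), Well→Ref (2); capacity 8 + 4 + 2 = 14.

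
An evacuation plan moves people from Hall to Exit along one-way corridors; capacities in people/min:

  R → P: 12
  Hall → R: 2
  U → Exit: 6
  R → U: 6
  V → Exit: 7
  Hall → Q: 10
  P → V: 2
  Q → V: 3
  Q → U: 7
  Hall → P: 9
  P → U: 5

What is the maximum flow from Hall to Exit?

Augment Hall→P→U→Exit: bottleneck 5, flow now 5.
Augment Hall→P→V→Exit: bottleneck 2, flow now 7.
Augment Hall→Q→U→Exit: bottleneck 1, flow now 8.
Augment Hall→Q→V→Exit: bottleneck 3, flow now 11.
No augmenting path remains; maximum flow = 11.
In the residual graph, reachable from Hall: {Hall, P, Q, R, U}.
Min-cut edges: P→V (2), Q→V (3), U→Exit (6); capacity 2 + 3 + 6 = 11.
This cut is saturated, so no flow can exceed 11.

11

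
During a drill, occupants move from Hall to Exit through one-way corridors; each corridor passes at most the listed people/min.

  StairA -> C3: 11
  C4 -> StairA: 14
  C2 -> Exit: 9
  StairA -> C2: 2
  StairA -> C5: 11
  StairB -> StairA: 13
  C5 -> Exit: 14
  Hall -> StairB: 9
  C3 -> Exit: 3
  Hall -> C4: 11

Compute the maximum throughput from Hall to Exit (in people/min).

16

Augment Hall→StairB→StairA→C3→Exit: bottleneck 3, flow now 3.
Augment Hall→StairB→StairA→C5→Exit: bottleneck 6, flow now 9.
Augment Hall→C4→StairA→C5→Exit: bottleneck 5, flow now 14.
Augment Hall→C4→StairA→C2→Exit: bottleneck 2, flow now 16.
No augmenting path remains; maximum flow = 16.
In the residual graph, reachable from Hall: {Hall, StairB, C4, StairA, C3}.
Min-cut edges: StairA→C5 (11), StairA→C2 (2), C3→Exit (3); capacity 11 + 2 + 3 = 16.
This cut is saturated, so no flow can exceed 16.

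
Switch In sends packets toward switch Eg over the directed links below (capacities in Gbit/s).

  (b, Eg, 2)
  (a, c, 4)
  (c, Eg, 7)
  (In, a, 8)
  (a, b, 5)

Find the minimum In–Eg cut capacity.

6

Augment In→a→b→Eg: bottleneck 2, flow now 2.
Augment In→a→c→Eg: bottleneck 4, flow now 6.
No augmenting path remains; maximum flow = 6.
By max-flow min-cut, the minimum cut capacity equals the max flow.
In the residual graph, reachable from In: {In, a, b}.
Min-cut edges: a→c (4), b→Eg (2); capacity 4 + 2 = 6.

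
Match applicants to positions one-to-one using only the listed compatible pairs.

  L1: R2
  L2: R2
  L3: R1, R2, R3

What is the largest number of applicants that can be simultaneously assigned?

Unit-capacity flow: source→left, listed edges, right→sink; max matching = max flow.
Augmenting path L1→R2 (+1); matched 1.
Augmenting path L3→R1 (+1); matched 2.
No augmenting path remains; maximum matching = 2.
König certificate: {L3, R2} is a vertex cover of size 2 (every listed pair touches it), so no matching can be larger.

2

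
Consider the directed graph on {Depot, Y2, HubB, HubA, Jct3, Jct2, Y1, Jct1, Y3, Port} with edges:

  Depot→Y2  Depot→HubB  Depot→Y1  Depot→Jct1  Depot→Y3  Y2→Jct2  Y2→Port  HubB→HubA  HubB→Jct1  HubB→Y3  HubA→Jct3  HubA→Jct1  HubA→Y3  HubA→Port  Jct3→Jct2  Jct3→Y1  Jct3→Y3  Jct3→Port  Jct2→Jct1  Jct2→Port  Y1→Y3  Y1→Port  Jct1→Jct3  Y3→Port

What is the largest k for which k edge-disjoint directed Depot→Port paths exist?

5

Assign every edge capacity 1; by Menger, the answer equals the max flow.
Path Depot→Y2→Port (+1); total 1.
Path Depot→Y1→Port (+1); total 2.
Path Depot→Y3→Port (+1); total 3.
Path Depot→HubB→HubA→Port (+1); total 4.
Path Depot→Jct1→Jct3→Port (+1); total 5.
No residual Depot→Port path; max flow = 5.
Certifying cut of size 5: {Depot→HubB, Depot→Jct1, Depot→Y1, Depot→Y2, Depot→Y3}.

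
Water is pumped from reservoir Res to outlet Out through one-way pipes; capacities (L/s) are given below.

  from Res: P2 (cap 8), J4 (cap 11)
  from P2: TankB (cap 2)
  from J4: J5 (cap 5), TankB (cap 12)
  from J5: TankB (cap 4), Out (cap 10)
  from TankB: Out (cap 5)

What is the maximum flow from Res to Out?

Augment Res→P2→TankB→Out: bottleneck 2, flow now 2.
Augment Res→J4→J5→Out: bottleneck 5, flow now 7.
Augment Res→J4→TankB→Out: bottleneck 3, flow now 10.
No augmenting path remains; maximum flow = 10.
In the residual graph, reachable from Res: {Res, P2, J4, TankB}.
Min-cut edges: J4→J5 (5), TankB→Out (5); capacity 5 + 5 = 10.
This cut is saturated, so no flow can exceed 10.

10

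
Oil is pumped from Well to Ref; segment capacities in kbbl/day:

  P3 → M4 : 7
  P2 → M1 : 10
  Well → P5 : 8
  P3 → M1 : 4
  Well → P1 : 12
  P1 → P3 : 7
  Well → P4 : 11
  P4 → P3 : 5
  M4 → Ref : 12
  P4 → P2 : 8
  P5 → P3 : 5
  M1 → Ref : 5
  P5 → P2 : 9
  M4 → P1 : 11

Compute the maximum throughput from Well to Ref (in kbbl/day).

Augment Well→P1→P3→M1→Ref: bottleneck 4, flow now 4.
Augment Well→P1→P3→M4→Ref: bottleneck 3, flow now 7.
Augment Well→P5→P3→M4→Ref: bottleneck 4, flow now 11.
Augment Well→P5→P2→M1→Ref: bottleneck 1, flow now 12.
No augmenting path remains; maximum flow = 12.
In the residual graph, reachable from Well: {Well, P1, P5, P4, P3, P2, M1}.
Min-cut edges: P3→M4 (7), M1→Ref (5); capacity 7 + 5 = 12.
This cut is saturated, so no flow can exceed 12.

12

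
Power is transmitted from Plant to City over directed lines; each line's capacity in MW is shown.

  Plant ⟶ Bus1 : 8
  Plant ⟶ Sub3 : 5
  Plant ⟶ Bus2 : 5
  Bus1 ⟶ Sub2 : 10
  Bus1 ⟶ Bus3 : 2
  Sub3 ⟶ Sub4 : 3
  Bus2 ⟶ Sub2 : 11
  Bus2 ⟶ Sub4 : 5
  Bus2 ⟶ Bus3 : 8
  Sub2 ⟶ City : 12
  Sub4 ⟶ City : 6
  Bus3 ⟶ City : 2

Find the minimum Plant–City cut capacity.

Augment Plant→Bus1→Sub2→City: bottleneck 8, flow now 8.
Augment Plant→Sub3→Sub4→City: bottleneck 3, flow now 11.
Augment Plant→Bus2→Sub2→City: bottleneck 4, flow now 15.
Augment Plant→Bus2→Sub4→City: bottleneck 1, flow now 16.
No augmenting path remains; maximum flow = 16.
By max-flow min-cut, the minimum cut capacity equals the max flow.
In the residual graph, reachable from Plant: {Plant, Sub3}.
Min-cut edges: Plant→Bus1 (8), Plant→Bus2 (5), Sub3→Sub4 (3); capacity 8 + 5 + 3 = 16.

16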